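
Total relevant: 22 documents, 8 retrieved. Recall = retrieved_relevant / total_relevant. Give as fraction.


Recall = retrieved_relevant / total_relevant
= 8 / 22
= 8 / (8 + 14)
= 4/11

4/11


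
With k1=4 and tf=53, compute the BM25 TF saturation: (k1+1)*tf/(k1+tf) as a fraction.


BM25 TF component = (k1+1)*tf / (k1+tf)
k1 = 4, tf = 53
Numerator = (4+1)*53 = 265
Denominator = 4 + 53 = 57
= 265/57 = 265/57

265/57


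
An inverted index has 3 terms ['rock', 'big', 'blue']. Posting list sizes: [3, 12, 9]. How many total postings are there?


Summing posting list sizes:
'rock': 3 postings
'big': 12 postings
'blue': 9 postings
Total = 3 + 12 + 9 = 24

24


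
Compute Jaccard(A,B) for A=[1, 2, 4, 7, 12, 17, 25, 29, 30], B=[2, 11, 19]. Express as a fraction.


A intersect B = [2]
|A intersect B| = 1
A union B = [1, 2, 4, 7, 11, 12, 17, 19, 25, 29, 30]
|A union B| = 11
Jaccard = 1/11 = 1/11

1/11


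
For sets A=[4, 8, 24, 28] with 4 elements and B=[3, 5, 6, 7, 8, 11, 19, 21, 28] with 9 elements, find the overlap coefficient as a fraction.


A intersect B = [8, 28]
|A intersect B| = 2
min(|A|, |B|) = min(4, 9) = 4
Overlap = 2 / 4 = 1/2

1/2


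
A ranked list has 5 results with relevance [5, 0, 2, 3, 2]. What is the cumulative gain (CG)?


Cumulative Gain = sum of relevance scores
Position 1: rel=5, running sum=5
Position 2: rel=0, running sum=5
Position 3: rel=2, running sum=7
Position 4: rel=3, running sum=10
Position 5: rel=2, running sum=12
CG = 12

12


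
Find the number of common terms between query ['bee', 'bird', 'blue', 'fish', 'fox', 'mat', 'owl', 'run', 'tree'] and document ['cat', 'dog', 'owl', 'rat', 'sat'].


Query terms: ['bee', 'bird', 'blue', 'fish', 'fox', 'mat', 'owl', 'run', 'tree']
Document terms: ['cat', 'dog', 'owl', 'rat', 'sat']
Common terms: ['owl']
Overlap count = 1

1


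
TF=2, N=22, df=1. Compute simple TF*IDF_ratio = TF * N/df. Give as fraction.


TF * (N/df)
= 2 * (22/1)
= 2 * 22
= 44

44


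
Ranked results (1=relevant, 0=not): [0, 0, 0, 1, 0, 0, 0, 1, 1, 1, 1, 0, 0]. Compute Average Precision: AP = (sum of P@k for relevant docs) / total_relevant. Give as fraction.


Computing P@k for each relevant position:
Position 1: not relevant
Position 2: not relevant
Position 3: not relevant
Position 4: relevant, P@4 = 1/4 = 1/4
Position 5: not relevant
Position 6: not relevant
Position 7: not relevant
Position 8: relevant, P@8 = 2/8 = 1/4
Position 9: relevant, P@9 = 3/9 = 1/3
Position 10: relevant, P@10 = 4/10 = 2/5
Position 11: relevant, P@11 = 5/11 = 5/11
Position 12: not relevant
Position 13: not relevant
Sum of P@k = 1/4 + 1/4 + 1/3 + 2/5 + 5/11 = 557/330
AP = 557/330 / 5 = 557/1650

557/1650


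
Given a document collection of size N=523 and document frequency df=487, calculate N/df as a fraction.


IDF ratio = N / df
= 523 / 487
= 523/487

523/487


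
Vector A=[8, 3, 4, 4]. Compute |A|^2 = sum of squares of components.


|A|^2 = sum of squared components
A[0]^2 = 8^2 = 64
A[1]^2 = 3^2 = 9
A[2]^2 = 4^2 = 16
A[3]^2 = 4^2 = 16
Sum = 64 + 9 + 16 + 16 = 105

105


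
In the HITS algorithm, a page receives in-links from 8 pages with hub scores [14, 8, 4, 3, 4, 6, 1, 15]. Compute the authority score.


Authority = sum of hub scores of in-linkers
In-link 1: hub score = 14
In-link 2: hub score = 8
In-link 3: hub score = 4
In-link 4: hub score = 3
In-link 5: hub score = 4
In-link 6: hub score = 6
In-link 7: hub score = 1
In-link 8: hub score = 15
Authority = 14 + 8 + 4 + 3 + 4 + 6 + 1 + 15 = 55

55


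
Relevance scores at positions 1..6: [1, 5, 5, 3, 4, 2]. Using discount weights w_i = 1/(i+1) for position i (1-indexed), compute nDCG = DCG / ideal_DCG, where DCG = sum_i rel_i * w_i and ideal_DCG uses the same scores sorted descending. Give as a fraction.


Position discount weights w_i = 1/(i+1) for i=1..6:
Weights = [1/2, 1/3, 1/4, 1/5, 1/6, 1/7]
Actual relevance: [1, 5, 5, 3, 4, 2]
DCG = 1/2 + 5/3 + 5/4 + 3/5 + 4/6 + 2/7 = 2087/420
Ideal relevance (sorted desc): [5, 5, 4, 3, 2, 1]
Ideal DCG = 5/2 + 5/3 + 4/4 + 3/5 + 2/6 + 1/7 = 437/70
nDCG = DCG / ideal_DCG = 2087/420 / 437/70 = 2087/2622

2087/2622


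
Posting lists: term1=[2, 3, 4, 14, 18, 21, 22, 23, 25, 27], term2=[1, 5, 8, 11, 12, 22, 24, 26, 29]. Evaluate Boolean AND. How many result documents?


Boolean AND: find intersection of posting lists
term1 docs: [2, 3, 4, 14, 18, 21, 22, 23, 25, 27]
term2 docs: [1, 5, 8, 11, 12, 22, 24, 26, 29]
Intersection: [22]
|intersection| = 1

1


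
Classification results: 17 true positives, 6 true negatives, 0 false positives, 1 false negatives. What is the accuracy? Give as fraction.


Accuracy = (TP + TN) / (TP + TN + FP + FN)
TP + TN = 17 + 6 = 23
Total = 17 + 6 + 0 + 1 = 24
Accuracy = 23 / 24 = 23/24

23/24


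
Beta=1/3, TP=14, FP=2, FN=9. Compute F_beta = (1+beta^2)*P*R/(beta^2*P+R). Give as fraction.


P = TP/(TP+FP) = 14/16 = 7/8
R = TP/(TP+FN) = 14/23 = 14/23
beta^2 = 1/3^2 = 1/9
(1 + beta^2) = 10/9
Numerator = (1+beta^2)*P*R = 245/414
Denominator = beta^2*P + R = 7/72 + 14/23 = 1169/1656
F_beta = 140/167

140/167


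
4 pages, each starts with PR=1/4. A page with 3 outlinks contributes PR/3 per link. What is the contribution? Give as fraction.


Initial PR = 1/4 = 1/4
Outlinks = 3
Contribution per link = PR / outlinks
= 1/4 / 3
= 1/12

1/12


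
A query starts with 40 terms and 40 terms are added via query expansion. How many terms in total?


Original terms: 40
Expansion terms: 40
Total = 40 + 40 = 80

80


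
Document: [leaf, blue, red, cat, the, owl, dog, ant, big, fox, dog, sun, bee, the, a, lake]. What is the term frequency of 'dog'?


Document has 16 words
Scanning for 'dog':
Found at positions: [6, 10]
Count = 2

2


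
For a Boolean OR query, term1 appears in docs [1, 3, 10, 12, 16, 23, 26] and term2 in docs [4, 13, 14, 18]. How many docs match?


Boolean OR: find union of posting lists
term1 docs: [1, 3, 10, 12, 16, 23, 26]
term2 docs: [4, 13, 14, 18]
Union: [1, 3, 4, 10, 12, 13, 14, 16, 18, 23, 26]
|union| = 11

11


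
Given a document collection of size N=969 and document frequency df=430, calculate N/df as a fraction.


IDF ratio = N / df
= 969 / 430
= 969/430

969/430


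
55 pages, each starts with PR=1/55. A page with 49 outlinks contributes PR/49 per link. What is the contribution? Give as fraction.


Initial PR = 1/55 = 1/55
Outlinks = 49
Contribution per link = PR / outlinks
= 1/55 / 49
= 1/2695

1/2695


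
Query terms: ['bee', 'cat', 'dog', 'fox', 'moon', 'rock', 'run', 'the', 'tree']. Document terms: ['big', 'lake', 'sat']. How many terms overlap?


Query terms: ['bee', 'cat', 'dog', 'fox', 'moon', 'rock', 'run', 'the', 'tree']
Document terms: ['big', 'lake', 'sat']
Common terms: []
Overlap count = 0

0


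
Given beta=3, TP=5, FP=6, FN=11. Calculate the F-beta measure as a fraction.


P = TP/(TP+FP) = 5/11 = 5/11
R = TP/(TP+FN) = 5/16 = 5/16
beta^2 = 3^2 = 9
(1 + beta^2) = 10
Numerator = (1+beta^2)*P*R = 125/88
Denominator = beta^2*P + R = 45/11 + 5/16 = 775/176
F_beta = 10/31

10/31


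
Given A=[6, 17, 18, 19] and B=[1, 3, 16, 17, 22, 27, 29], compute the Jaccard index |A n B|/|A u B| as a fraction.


A intersect B = [17]
|A intersect B| = 1
A union B = [1, 3, 6, 16, 17, 18, 19, 22, 27, 29]
|A union B| = 10
Jaccard = 1/10 = 1/10

1/10


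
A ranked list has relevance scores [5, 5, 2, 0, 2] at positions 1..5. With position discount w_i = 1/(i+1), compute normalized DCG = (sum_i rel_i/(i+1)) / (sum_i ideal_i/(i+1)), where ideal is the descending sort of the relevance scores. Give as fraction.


Position discount weights w_i = 1/(i+1) for i=1..5:
Weights = [1/2, 1/3, 1/4, 1/5, 1/6]
Actual relevance: [5, 5, 2, 0, 2]
DCG = 5/2 + 5/3 + 2/4 + 0/5 + 2/6 = 5
Ideal relevance (sorted desc): [5, 5, 2, 2, 0]
Ideal DCG = 5/2 + 5/3 + 2/4 + 2/5 + 0/6 = 76/15
nDCG = DCG / ideal_DCG = 5 / 76/15 = 75/76

75/76


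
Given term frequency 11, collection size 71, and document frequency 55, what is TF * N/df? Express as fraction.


TF * (N/df)
= 11 * (71/55)
= 11 * 71/55
= 71/5

71/5


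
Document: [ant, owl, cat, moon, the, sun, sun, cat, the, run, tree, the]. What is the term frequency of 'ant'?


Document has 12 words
Scanning for 'ant':
Found at positions: [0]
Count = 1

1


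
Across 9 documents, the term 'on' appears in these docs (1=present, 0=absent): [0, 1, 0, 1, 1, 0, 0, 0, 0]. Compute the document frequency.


Checking each document for 'on':
Doc 1: absent
Doc 2: present
Doc 3: absent
Doc 4: present
Doc 5: present
Doc 6: absent
Doc 7: absent
Doc 8: absent
Doc 9: absent
df = sum of presences = 0 + 1 + 0 + 1 + 1 + 0 + 0 + 0 + 0 = 3

3


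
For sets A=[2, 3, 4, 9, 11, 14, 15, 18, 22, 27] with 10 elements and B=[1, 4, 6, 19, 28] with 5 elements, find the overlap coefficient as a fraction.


A intersect B = [4]
|A intersect B| = 1
min(|A|, |B|) = min(10, 5) = 5
Overlap = 1 / 5 = 1/5

1/5


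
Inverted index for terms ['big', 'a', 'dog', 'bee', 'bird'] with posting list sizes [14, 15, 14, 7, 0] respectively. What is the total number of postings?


Summing posting list sizes:
'big': 14 postings
'a': 15 postings
'dog': 14 postings
'bee': 7 postings
'bird': 0 postings
Total = 14 + 15 + 14 + 7 + 0 = 50

50


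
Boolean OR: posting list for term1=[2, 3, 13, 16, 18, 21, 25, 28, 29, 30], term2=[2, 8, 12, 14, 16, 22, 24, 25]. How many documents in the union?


Boolean OR: find union of posting lists
term1 docs: [2, 3, 13, 16, 18, 21, 25, 28, 29, 30]
term2 docs: [2, 8, 12, 14, 16, 22, 24, 25]
Union: [2, 3, 8, 12, 13, 14, 16, 18, 21, 22, 24, 25, 28, 29, 30]
|union| = 15

15


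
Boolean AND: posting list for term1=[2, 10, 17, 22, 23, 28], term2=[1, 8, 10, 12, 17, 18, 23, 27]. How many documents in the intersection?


Boolean AND: find intersection of posting lists
term1 docs: [2, 10, 17, 22, 23, 28]
term2 docs: [1, 8, 10, 12, 17, 18, 23, 27]
Intersection: [10, 17, 23]
|intersection| = 3

3


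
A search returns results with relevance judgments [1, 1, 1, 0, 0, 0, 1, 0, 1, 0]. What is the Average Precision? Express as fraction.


Computing P@k for each relevant position:
Position 1: relevant, P@1 = 1/1 = 1
Position 2: relevant, P@2 = 2/2 = 1
Position 3: relevant, P@3 = 3/3 = 1
Position 4: not relevant
Position 5: not relevant
Position 6: not relevant
Position 7: relevant, P@7 = 4/7 = 4/7
Position 8: not relevant
Position 9: relevant, P@9 = 5/9 = 5/9
Position 10: not relevant
Sum of P@k = 1 + 1 + 1 + 4/7 + 5/9 = 260/63
AP = 260/63 / 5 = 52/63

52/63


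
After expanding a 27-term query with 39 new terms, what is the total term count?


Original terms: 27
Expansion terms: 39
Total = 27 + 39 = 66

66


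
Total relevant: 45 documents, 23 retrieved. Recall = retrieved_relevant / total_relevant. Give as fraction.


Recall = retrieved_relevant / total_relevant
= 23 / 45
= 23 / (23 + 22)
= 23/45

23/45


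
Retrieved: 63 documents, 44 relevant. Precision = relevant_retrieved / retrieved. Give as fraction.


Precision = relevant_retrieved / total_retrieved
= 44 / 63
= 44 / (44 + 19)
= 44/63

44/63


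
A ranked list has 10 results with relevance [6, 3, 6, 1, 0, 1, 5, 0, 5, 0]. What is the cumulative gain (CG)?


Cumulative Gain = sum of relevance scores
Position 1: rel=6, running sum=6
Position 2: rel=3, running sum=9
Position 3: rel=6, running sum=15
Position 4: rel=1, running sum=16
Position 5: rel=0, running sum=16
Position 6: rel=1, running sum=17
Position 7: rel=5, running sum=22
Position 8: rel=0, running sum=22
Position 9: rel=5, running sum=27
Position 10: rel=0, running sum=27
CG = 27

27


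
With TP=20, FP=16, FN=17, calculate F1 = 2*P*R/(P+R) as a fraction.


F1 = 2 * P * R / (P + R)
P = TP/(TP+FP) = 20/36 = 5/9
R = TP/(TP+FN) = 20/37 = 20/37
2 * P * R = 2 * 5/9 * 20/37 = 200/333
P + R = 5/9 + 20/37 = 365/333
F1 = 200/333 / 365/333 = 40/73

40/73


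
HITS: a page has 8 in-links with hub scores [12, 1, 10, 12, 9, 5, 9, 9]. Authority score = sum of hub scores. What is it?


Authority = sum of hub scores of in-linkers
In-link 1: hub score = 12
In-link 2: hub score = 1
In-link 3: hub score = 10
In-link 4: hub score = 12
In-link 5: hub score = 9
In-link 6: hub score = 5
In-link 7: hub score = 9
In-link 8: hub score = 9
Authority = 12 + 1 + 10 + 12 + 9 + 5 + 9 + 9 = 67

67


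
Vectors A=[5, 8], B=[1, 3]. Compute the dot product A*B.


Dot product = sum of element-wise products
A[0]*B[0] = 5*1 = 5
A[1]*B[1] = 8*3 = 24
Sum = 5 + 24 = 29

29


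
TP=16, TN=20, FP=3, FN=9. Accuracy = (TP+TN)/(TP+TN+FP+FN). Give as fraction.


Accuracy = (TP + TN) / (TP + TN + FP + FN)
TP + TN = 16 + 20 = 36
Total = 16 + 20 + 3 + 9 = 48
Accuracy = 36 / 48 = 3/4

3/4


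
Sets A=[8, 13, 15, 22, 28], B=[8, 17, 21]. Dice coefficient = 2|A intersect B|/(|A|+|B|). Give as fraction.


A intersect B = [8]
|A intersect B| = 1
|A| = 5, |B| = 3
Dice = 2*1 / (5+3)
= 2 / 8 = 1/4

1/4


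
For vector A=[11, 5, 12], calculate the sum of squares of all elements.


|A|^2 = sum of squared components
A[0]^2 = 11^2 = 121
A[1]^2 = 5^2 = 25
A[2]^2 = 12^2 = 144
Sum = 121 + 25 + 144 = 290

290


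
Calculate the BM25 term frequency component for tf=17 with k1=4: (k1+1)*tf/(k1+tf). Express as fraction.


BM25 TF component = (k1+1)*tf / (k1+tf)
k1 = 4, tf = 17
Numerator = (4+1)*17 = 85
Denominator = 4 + 17 = 21
= 85/21 = 85/21

85/21


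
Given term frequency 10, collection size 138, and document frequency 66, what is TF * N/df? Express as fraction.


TF * (N/df)
= 10 * (138/66)
= 10 * 23/11
= 230/11

230/11


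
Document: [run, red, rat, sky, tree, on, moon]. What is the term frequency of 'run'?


Document has 7 words
Scanning for 'run':
Found at positions: [0]
Count = 1

1


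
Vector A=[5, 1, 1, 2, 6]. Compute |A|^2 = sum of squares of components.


|A|^2 = sum of squared components
A[0]^2 = 5^2 = 25
A[1]^2 = 1^2 = 1
A[2]^2 = 1^2 = 1
A[3]^2 = 2^2 = 4
A[4]^2 = 6^2 = 36
Sum = 25 + 1 + 1 + 4 + 36 = 67

67


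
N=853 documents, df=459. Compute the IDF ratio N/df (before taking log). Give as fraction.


IDF ratio = N / df
= 853 / 459
= 853/459

853/459


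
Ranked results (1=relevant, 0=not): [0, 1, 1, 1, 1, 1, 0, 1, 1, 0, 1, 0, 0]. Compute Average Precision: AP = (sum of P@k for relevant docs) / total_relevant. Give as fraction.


Computing P@k for each relevant position:
Position 1: not relevant
Position 2: relevant, P@2 = 1/2 = 1/2
Position 3: relevant, P@3 = 2/3 = 2/3
Position 4: relevant, P@4 = 3/4 = 3/4
Position 5: relevant, P@5 = 4/5 = 4/5
Position 6: relevant, P@6 = 5/6 = 5/6
Position 7: not relevant
Position 8: relevant, P@8 = 6/8 = 3/4
Position 9: relevant, P@9 = 7/9 = 7/9
Position 10: not relevant
Position 11: relevant, P@11 = 8/11 = 8/11
Position 12: not relevant
Position 13: not relevant
Sum of P@k = 1/2 + 2/3 + 3/4 + 4/5 + 5/6 + 3/4 + 7/9 + 8/11 = 5747/990
AP = 5747/990 / 8 = 5747/7920

5747/7920


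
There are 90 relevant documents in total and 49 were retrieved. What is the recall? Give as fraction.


Recall = retrieved_relevant / total_relevant
= 49 / 90
= 49 / (49 + 41)
= 49/90

49/90


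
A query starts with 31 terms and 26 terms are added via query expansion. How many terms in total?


Original terms: 31
Expansion terms: 26
Total = 31 + 26 = 57

57


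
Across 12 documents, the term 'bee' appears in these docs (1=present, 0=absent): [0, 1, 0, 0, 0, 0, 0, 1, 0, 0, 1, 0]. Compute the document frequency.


Checking each document for 'bee':
Doc 1: absent
Doc 2: present
Doc 3: absent
Doc 4: absent
Doc 5: absent
Doc 6: absent
Doc 7: absent
Doc 8: present
Doc 9: absent
Doc 10: absent
Doc 11: present
Doc 12: absent
df = sum of presences = 0 + 1 + 0 + 0 + 0 + 0 + 0 + 1 + 0 + 0 + 1 + 0 = 3

3


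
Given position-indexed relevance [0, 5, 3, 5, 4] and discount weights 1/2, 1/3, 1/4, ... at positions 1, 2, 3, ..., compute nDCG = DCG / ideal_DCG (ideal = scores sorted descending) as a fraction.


Position discount weights w_i = 1/(i+1) for i=1..5:
Weights = [1/2, 1/3, 1/4, 1/5, 1/6]
Actual relevance: [0, 5, 3, 5, 4]
DCG = 0/2 + 5/3 + 3/4 + 5/5 + 4/6 = 49/12
Ideal relevance (sorted desc): [5, 5, 4, 3, 0]
Ideal DCG = 5/2 + 5/3 + 4/4 + 3/5 + 0/6 = 173/30
nDCG = DCG / ideal_DCG = 49/12 / 173/30 = 245/346

245/346


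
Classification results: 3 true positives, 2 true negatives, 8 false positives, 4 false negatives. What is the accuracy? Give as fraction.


Accuracy = (TP + TN) / (TP + TN + FP + FN)
TP + TN = 3 + 2 = 5
Total = 3 + 2 + 8 + 4 = 17
Accuracy = 5 / 17 = 5/17

5/17


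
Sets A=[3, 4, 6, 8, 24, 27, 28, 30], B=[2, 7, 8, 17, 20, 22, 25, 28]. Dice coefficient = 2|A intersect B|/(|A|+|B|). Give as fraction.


A intersect B = [8, 28]
|A intersect B| = 2
|A| = 8, |B| = 8
Dice = 2*2 / (8+8)
= 4 / 16 = 1/4

1/4


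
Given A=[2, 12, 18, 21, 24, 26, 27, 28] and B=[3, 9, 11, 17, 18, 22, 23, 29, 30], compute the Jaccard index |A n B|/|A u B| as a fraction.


A intersect B = [18]
|A intersect B| = 1
A union B = [2, 3, 9, 11, 12, 17, 18, 21, 22, 23, 24, 26, 27, 28, 29, 30]
|A union B| = 16
Jaccard = 1/16 = 1/16

1/16


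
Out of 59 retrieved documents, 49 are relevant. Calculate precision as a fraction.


Precision = relevant_retrieved / total_retrieved
= 49 / 59
= 49 / (49 + 10)
= 49/59

49/59


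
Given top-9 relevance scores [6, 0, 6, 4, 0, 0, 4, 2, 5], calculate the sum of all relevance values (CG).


Cumulative Gain = sum of relevance scores
Position 1: rel=6, running sum=6
Position 2: rel=0, running sum=6
Position 3: rel=6, running sum=12
Position 4: rel=4, running sum=16
Position 5: rel=0, running sum=16
Position 6: rel=0, running sum=16
Position 7: rel=4, running sum=20
Position 8: rel=2, running sum=22
Position 9: rel=5, running sum=27
CG = 27

27


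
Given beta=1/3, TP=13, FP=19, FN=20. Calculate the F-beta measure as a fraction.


P = TP/(TP+FP) = 13/32 = 13/32
R = TP/(TP+FN) = 13/33 = 13/33
beta^2 = 1/3^2 = 1/9
(1 + beta^2) = 10/9
Numerator = (1+beta^2)*P*R = 845/4752
Denominator = beta^2*P + R = 13/288 + 13/33 = 1391/3168
F_beta = 130/321

130/321


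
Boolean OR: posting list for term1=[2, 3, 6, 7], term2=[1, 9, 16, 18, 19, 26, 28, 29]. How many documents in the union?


Boolean OR: find union of posting lists
term1 docs: [2, 3, 6, 7]
term2 docs: [1, 9, 16, 18, 19, 26, 28, 29]
Union: [1, 2, 3, 6, 7, 9, 16, 18, 19, 26, 28, 29]
|union| = 12

12


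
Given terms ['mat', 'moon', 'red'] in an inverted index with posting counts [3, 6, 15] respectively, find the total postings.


Summing posting list sizes:
'mat': 3 postings
'moon': 6 postings
'red': 15 postings
Total = 3 + 6 + 15 = 24

24


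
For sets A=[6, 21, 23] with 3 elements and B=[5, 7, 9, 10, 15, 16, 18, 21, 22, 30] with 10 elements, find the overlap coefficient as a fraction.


A intersect B = [21]
|A intersect B| = 1
min(|A|, |B|) = min(3, 10) = 3
Overlap = 1 / 3 = 1/3

1/3


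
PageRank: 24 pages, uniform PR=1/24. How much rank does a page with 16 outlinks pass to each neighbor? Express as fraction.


Initial PR = 1/24 = 1/24
Outlinks = 16
Contribution per link = PR / outlinks
= 1/24 / 16
= 1/384

1/384


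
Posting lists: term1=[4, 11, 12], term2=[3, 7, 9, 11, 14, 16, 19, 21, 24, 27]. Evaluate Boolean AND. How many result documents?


Boolean AND: find intersection of posting lists
term1 docs: [4, 11, 12]
term2 docs: [3, 7, 9, 11, 14, 16, 19, 21, 24, 27]
Intersection: [11]
|intersection| = 1

1


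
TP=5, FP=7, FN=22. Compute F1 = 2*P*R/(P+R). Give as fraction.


F1 = 2 * P * R / (P + R)
P = TP/(TP+FP) = 5/12 = 5/12
R = TP/(TP+FN) = 5/27 = 5/27
2 * P * R = 2 * 5/12 * 5/27 = 25/162
P + R = 5/12 + 5/27 = 65/108
F1 = 25/162 / 65/108 = 10/39

10/39


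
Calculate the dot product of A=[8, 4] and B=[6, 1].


Dot product = sum of element-wise products
A[0]*B[0] = 8*6 = 48
A[1]*B[1] = 4*1 = 4
Sum = 48 + 4 = 52

52


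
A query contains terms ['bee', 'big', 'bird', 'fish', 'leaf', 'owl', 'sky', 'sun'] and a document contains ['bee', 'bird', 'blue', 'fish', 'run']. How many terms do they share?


Query terms: ['bee', 'big', 'bird', 'fish', 'leaf', 'owl', 'sky', 'sun']
Document terms: ['bee', 'bird', 'blue', 'fish', 'run']
Common terms: ['bee', 'bird', 'fish']
Overlap count = 3

3


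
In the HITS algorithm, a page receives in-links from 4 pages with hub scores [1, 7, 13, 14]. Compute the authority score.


Authority = sum of hub scores of in-linkers
In-link 1: hub score = 1
In-link 2: hub score = 7
In-link 3: hub score = 13
In-link 4: hub score = 14
Authority = 1 + 7 + 13 + 14 = 35

35


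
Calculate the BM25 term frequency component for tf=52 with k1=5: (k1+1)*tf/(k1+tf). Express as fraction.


BM25 TF component = (k1+1)*tf / (k1+tf)
k1 = 5, tf = 52
Numerator = (5+1)*52 = 312
Denominator = 5 + 52 = 57
= 312/57 = 104/19

104/19


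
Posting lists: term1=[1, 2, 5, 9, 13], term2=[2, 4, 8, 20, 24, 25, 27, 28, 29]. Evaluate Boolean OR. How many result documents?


Boolean OR: find union of posting lists
term1 docs: [1, 2, 5, 9, 13]
term2 docs: [2, 4, 8, 20, 24, 25, 27, 28, 29]
Union: [1, 2, 4, 5, 8, 9, 13, 20, 24, 25, 27, 28, 29]
|union| = 13

13


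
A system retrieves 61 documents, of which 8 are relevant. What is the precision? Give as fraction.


Precision = relevant_retrieved / total_retrieved
= 8 / 61
= 8 / (8 + 53)
= 8/61

8/61


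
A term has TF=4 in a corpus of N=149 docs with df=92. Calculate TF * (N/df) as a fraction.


TF * (N/df)
= 4 * (149/92)
= 4 * 149/92
= 149/23

149/23


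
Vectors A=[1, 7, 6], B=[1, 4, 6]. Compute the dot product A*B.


Dot product = sum of element-wise products
A[0]*B[0] = 1*1 = 1
A[1]*B[1] = 7*4 = 28
A[2]*B[2] = 6*6 = 36
Sum = 1 + 28 + 36 = 65

65


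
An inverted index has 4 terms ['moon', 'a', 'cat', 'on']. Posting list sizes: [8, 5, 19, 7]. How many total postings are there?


Summing posting list sizes:
'moon': 8 postings
'a': 5 postings
'cat': 19 postings
'on': 7 postings
Total = 8 + 5 + 19 + 7 = 39

39


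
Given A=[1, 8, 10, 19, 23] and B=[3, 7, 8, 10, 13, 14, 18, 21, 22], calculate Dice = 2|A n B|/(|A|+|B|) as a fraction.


A intersect B = [8, 10]
|A intersect B| = 2
|A| = 5, |B| = 9
Dice = 2*2 / (5+9)
= 4 / 14 = 2/7

2/7


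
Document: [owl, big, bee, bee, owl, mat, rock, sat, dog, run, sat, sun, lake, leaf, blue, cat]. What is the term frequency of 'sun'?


Document has 16 words
Scanning for 'sun':
Found at positions: [11]
Count = 1

1


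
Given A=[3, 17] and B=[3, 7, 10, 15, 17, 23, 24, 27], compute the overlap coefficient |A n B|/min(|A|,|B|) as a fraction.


A intersect B = [3, 17]
|A intersect B| = 2
min(|A|, |B|) = min(2, 8) = 2
Overlap = 2 / 2 = 1

1


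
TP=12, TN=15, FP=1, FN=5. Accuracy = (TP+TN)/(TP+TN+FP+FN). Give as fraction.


Accuracy = (TP + TN) / (TP + TN + FP + FN)
TP + TN = 12 + 15 = 27
Total = 12 + 15 + 1 + 5 = 33
Accuracy = 27 / 33 = 9/11

9/11


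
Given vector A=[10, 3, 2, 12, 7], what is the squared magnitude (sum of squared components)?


|A|^2 = sum of squared components
A[0]^2 = 10^2 = 100
A[1]^2 = 3^2 = 9
A[2]^2 = 2^2 = 4
A[3]^2 = 12^2 = 144
A[4]^2 = 7^2 = 49
Sum = 100 + 9 + 4 + 144 + 49 = 306

306


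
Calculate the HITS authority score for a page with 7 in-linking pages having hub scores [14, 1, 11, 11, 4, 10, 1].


Authority = sum of hub scores of in-linkers
In-link 1: hub score = 14
In-link 2: hub score = 1
In-link 3: hub score = 11
In-link 4: hub score = 11
In-link 5: hub score = 4
In-link 6: hub score = 10
In-link 7: hub score = 1
Authority = 14 + 1 + 11 + 11 + 4 + 10 + 1 = 52

52


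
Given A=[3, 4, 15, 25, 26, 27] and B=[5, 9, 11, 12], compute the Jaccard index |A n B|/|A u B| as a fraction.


A intersect B = []
|A intersect B| = 0
A union B = [3, 4, 5, 9, 11, 12, 15, 25, 26, 27]
|A union B| = 10
Jaccard = 0/10 = 0

0


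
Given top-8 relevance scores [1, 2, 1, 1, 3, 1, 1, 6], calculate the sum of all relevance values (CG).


Cumulative Gain = sum of relevance scores
Position 1: rel=1, running sum=1
Position 2: rel=2, running sum=3
Position 3: rel=1, running sum=4
Position 4: rel=1, running sum=5
Position 5: rel=3, running sum=8
Position 6: rel=1, running sum=9
Position 7: rel=1, running sum=10
Position 8: rel=6, running sum=16
CG = 16

16


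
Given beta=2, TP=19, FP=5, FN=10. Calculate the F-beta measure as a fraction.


P = TP/(TP+FP) = 19/24 = 19/24
R = TP/(TP+FN) = 19/29 = 19/29
beta^2 = 2^2 = 4
(1 + beta^2) = 5
Numerator = (1+beta^2)*P*R = 1805/696
Denominator = beta^2*P + R = 19/6 + 19/29 = 665/174
F_beta = 19/28

19/28


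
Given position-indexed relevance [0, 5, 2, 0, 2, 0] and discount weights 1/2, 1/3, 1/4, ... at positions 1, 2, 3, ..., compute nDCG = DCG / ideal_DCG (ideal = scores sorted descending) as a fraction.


Position discount weights w_i = 1/(i+1) for i=1..6:
Weights = [1/2, 1/3, 1/4, 1/5, 1/6, 1/7]
Actual relevance: [0, 5, 2, 0, 2, 0]
DCG = 0/2 + 5/3 + 2/4 + 0/5 + 2/6 + 0/7 = 5/2
Ideal relevance (sorted desc): [5, 2, 2, 0, 0, 0]
Ideal DCG = 5/2 + 2/3 + 2/4 + 0/5 + 0/6 + 0/7 = 11/3
nDCG = DCG / ideal_DCG = 5/2 / 11/3 = 15/22

15/22


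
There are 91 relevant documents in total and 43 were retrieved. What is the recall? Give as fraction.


Recall = retrieved_relevant / total_relevant
= 43 / 91
= 43 / (43 + 48)
= 43/91

43/91


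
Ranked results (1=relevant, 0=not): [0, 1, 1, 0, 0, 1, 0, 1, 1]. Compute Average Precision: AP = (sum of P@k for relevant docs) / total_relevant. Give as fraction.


Computing P@k for each relevant position:
Position 1: not relevant
Position 2: relevant, P@2 = 1/2 = 1/2
Position 3: relevant, P@3 = 2/3 = 2/3
Position 4: not relevant
Position 5: not relevant
Position 6: relevant, P@6 = 3/6 = 1/2
Position 7: not relevant
Position 8: relevant, P@8 = 4/8 = 1/2
Position 9: relevant, P@9 = 5/9 = 5/9
Sum of P@k = 1/2 + 2/3 + 1/2 + 1/2 + 5/9 = 49/18
AP = 49/18 / 5 = 49/90

49/90


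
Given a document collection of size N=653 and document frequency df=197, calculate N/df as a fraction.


IDF ratio = N / df
= 653 / 197
= 653/197

653/197


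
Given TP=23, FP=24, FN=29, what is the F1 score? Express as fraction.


F1 = 2 * P * R / (P + R)
P = TP/(TP+FP) = 23/47 = 23/47
R = TP/(TP+FN) = 23/52 = 23/52
2 * P * R = 2 * 23/47 * 23/52 = 529/1222
P + R = 23/47 + 23/52 = 2277/2444
F1 = 529/1222 / 2277/2444 = 46/99

46/99


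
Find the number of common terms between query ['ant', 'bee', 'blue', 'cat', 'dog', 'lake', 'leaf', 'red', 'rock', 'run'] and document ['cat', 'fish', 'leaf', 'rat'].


Query terms: ['ant', 'bee', 'blue', 'cat', 'dog', 'lake', 'leaf', 'red', 'rock', 'run']
Document terms: ['cat', 'fish', 'leaf', 'rat']
Common terms: ['cat', 'leaf']
Overlap count = 2

2


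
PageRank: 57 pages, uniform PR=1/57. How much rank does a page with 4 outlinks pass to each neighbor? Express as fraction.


Initial PR = 1/57 = 1/57
Outlinks = 4
Contribution per link = PR / outlinks
= 1/57 / 4
= 1/228

1/228


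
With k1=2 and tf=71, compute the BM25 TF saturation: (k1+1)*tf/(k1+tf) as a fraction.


BM25 TF component = (k1+1)*tf / (k1+tf)
k1 = 2, tf = 71
Numerator = (2+1)*71 = 213
Denominator = 2 + 71 = 73
= 213/73 = 213/73

213/73


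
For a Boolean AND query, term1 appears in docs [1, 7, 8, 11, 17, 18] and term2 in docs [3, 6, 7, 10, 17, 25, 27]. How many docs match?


Boolean AND: find intersection of posting lists
term1 docs: [1, 7, 8, 11, 17, 18]
term2 docs: [3, 6, 7, 10, 17, 25, 27]
Intersection: [7, 17]
|intersection| = 2

2


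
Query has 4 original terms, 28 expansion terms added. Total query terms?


Original terms: 4
Expansion terms: 28
Total = 4 + 28 = 32

32


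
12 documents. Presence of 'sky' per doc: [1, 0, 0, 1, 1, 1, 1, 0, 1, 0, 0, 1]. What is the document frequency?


Checking each document for 'sky':
Doc 1: present
Doc 2: absent
Doc 3: absent
Doc 4: present
Doc 5: present
Doc 6: present
Doc 7: present
Doc 8: absent
Doc 9: present
Doc 10: absent
Doc 11: absent
Doc 12: present
df = sum of presences = 1 + 0 + 0 + 1 + 1 + 1 + 1 + 0 + 1 + 0 + 0 + 1 = 7

7


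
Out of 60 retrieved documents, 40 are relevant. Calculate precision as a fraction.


Precision = relevant_retrieved / total_retrieved
= 40 / 60
= 40 / (40 + 20)
= 2/3

2/3


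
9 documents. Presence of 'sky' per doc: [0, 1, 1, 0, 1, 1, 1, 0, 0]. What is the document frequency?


Checking each document for 'sky':
Doc 1: absent
Doc 2: present
Doc 3: present
Doc 4: absent
Doc 5: present
Doc 6: present
Doc 7: present
Doc 8: absent
Doc 9: absent
df = sum of presences = 0 + 1 + 1 + 0 + 1 + 1 + 1 + 0 + 0 = 5

5


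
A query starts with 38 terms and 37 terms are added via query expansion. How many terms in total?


Original terms: 38
Expansion terms: 37
Total = 38 + 37 = 75

75


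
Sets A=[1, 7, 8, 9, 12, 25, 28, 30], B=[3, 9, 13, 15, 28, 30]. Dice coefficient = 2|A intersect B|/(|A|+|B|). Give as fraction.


A intersect B = [9, 28, 30]
|A intersect B| = 3
|A| = 8, |B| = 6
Dice = 2*3 / (8+6)
= 6 / 14 = 3/7

3/7


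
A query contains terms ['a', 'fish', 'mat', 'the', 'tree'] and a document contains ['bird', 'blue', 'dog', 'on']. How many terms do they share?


Query terms: ['a', 'fish', 'mat', 'the', 'tree']
Document terms: ['bird', 'blue', 'dog', 'on']
Common terms: []
Overlap count = 0

0


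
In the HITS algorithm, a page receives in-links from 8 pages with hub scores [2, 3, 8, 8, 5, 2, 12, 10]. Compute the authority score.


Authority = sum of hub scores of in-linkers
In-link 1: hub score = 2
In-link 2: hub score = 3
In-link 3: hub score = 8
In-link 4: hub score = 8
In-link 5: hub score = 5
In-link 6: hub score = 2
In-link 7: hub score = 12
In-link 8: hub score = 10
Authority = 2 + 3 + 8 + 8 + 5 + 2 + 12 + 10 = 50

50


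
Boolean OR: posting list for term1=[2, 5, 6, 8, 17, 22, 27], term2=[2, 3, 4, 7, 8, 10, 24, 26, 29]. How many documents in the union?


Boolean OR: find union of posting lists
term1 docs: [2, 5, 6, 8, 17, 22, 27]
term2 docs: [2, 3, 4, 7, 8, 10, 24, 26, 29]
Union: [2, 3, 4, 5, 6, 7, 8, 10, 17, 22, 24, 26, 27, 29]
|union| = 14

14


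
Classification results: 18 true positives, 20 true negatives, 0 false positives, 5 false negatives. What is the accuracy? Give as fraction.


Accuracy = (TP + TN) / (TP + TN + FP + FN)
TP + TN = 18 + 20 = 38
Total = 18 + 20 + 0 + 5 = 43
Accuracy = 38 / 43 = 38/43

38/43


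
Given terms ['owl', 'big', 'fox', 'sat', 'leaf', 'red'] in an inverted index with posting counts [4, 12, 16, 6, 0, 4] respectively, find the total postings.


Summing posting list sizes:
'owl': 4 postings
'big': 12 postings
'fox': 16 postings
'sat': 6 postings
'leaf': 0 postings
'red': 4 postings
Total = 4 + 12 + 16 + 6 + 0 + 4 = 42

42


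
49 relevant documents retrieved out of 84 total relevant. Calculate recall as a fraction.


Recall = retrieved_relevant / total_relevant
= 49 / 84
= 49 / (49 + 35)
= 7/12

7/12


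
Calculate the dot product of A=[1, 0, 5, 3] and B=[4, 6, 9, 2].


Dot product = sum of element-wise products
A[0]*B[0] = 1*4 = 4
A[1]*B[1] = 0*6 = 0
A[2]*B[2] = 5*9 = 45
A[3]*B[3] = 3*2 = 6
Sum = 4 + 0 + 45 + 6 = 55

55


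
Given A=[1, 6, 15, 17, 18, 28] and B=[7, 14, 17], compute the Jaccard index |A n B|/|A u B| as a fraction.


A intersect B = [17]
|A intersect B| = 1
A union B = [1, 6, 7, 14, 15, 17, 18, 28]
|A union B| = 8
Jaccard = 1/8 = 1/8

1/8


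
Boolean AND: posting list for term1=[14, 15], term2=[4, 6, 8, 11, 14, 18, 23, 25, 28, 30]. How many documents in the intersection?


Boolean AND: find intersection of posting lists
term1 docs: [14, 15]
term2 docs: [4, 6, 8, 11, 14, 18, 23, 25, 28, 30]
Intersection: [14]
|intersection| = 1

1


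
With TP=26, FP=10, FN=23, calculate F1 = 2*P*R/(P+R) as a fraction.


F1 = 2 * P * R / (P + R)
P = TP/(TP+FP) = 26/36 = 13/18
R = TP/(TP+FN) = 26/49 = 26/49
2 * P * R = 2 * 13/18 * 26/49 = 338/441
P + R = 13/18 + 26/49 = 1105/882
F1 = 338/441 / 1105/882 = 52/85

52/85


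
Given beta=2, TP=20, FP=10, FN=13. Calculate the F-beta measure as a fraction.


P = TP/(TP+FP) = 20/30 = 2/3
R = TP/(TP+FN) = 20/33 = 20/33
beta^2 = 2^2 = 4
(1 + beta^2) = 5
Numerator = (1+beta^2)*P*R = 200/99
Denominator = beta^2*P + R = 8/3 + 20/33 = 36/11
F_beta = 50/81

50/81


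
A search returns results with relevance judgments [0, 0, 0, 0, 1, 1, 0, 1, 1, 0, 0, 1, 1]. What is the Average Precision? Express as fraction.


Computing P@k for each relevant position:
Position 1: not relevant
Position 2: not relevant
Position 3: not relevant
Position 4: not relevant
Position 5: relevant, P@5 = 1/5 = 1/5
Position 6: relevant, P@6 = 2/6 = 1/3
Position 7: not relevant
Position 8: relevant, P@8 = 3/8 = 3/8
Position 9: relevant, P@9 = 4/9 = 4/9
Position 10: not relevant
Position 11: not relevant
Position 12: relevant, P@12 = 5/12 = 5/12
Position 13: relevant, P@13 = 6/13 = 6/13
Sum of P@k = 1/5 + 1/3 + 3/8 + 4/9 + 5/12 + 6/13 = 10441/4680
AP = 10441/4680 / 6 = 10441/28080

10441/28080


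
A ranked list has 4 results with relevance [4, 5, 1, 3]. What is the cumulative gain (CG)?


Cumulative Gain = sum of relevance scores
Position 1: rel=4, running sum=4
Position 2: rel=5, running sum=9
Position 3: rel=1, running sum=10
Position 4: rel=3, running sum=13
CG = 13

13


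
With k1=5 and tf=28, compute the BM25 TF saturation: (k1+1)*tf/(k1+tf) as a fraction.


BM25 TF component = (k1+1)*tf / (k1+tf)
k1 = 5, tf = 28
Numerator = (5+1)*28 = 168
Denominator = 5 + 28 = 33
= 168/33 = 56/11

56/11


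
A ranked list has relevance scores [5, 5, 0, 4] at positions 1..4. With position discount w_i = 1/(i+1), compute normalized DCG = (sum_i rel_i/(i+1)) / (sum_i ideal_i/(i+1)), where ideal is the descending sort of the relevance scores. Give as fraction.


Position discount weights w_i = 1/(i+1) for i=1..4:
Weights = [1/2, 1/3, 1/4, 1/5]
Actual relevance: [5, 5, 0, 4]
DCG = 5/2 + 5/3 + 0/4 + 4/5 = 149/30
Ideal relevance (sorted desc): [5, 5, 4, 0]
Ideal DCG = 5/2 + 5/3 + 4/4 + 0/5 = 31/6
nDCG = DCG / ideal_DCG = 149/30 / 31/6 = 149/155

149/155


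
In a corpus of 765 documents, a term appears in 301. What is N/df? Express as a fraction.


IDF ratio = N / df
= 765 / 301
= 765/301

765/301


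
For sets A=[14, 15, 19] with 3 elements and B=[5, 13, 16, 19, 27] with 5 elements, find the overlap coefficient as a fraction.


A intersect B = [19]
|A intersect B| = 1
min(|A|, |B|) = min(3, 5) = 3
Overlap = 1 / 3 = 1/3

1/3


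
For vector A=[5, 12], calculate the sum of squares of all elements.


|A|^2 = sum of squared components
A[0]^2 = 5^2 = 25
A[1]^2 = 12^2 = 144
Sum = 25 + 144 = 169

169


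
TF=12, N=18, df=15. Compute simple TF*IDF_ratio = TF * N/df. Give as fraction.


TF * (N/df)
= 12 * (18/15)
= 12 * 6/5
= 72/5

72/5


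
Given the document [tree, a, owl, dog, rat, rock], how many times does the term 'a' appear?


Document has 6 words
Scanning for 'a':
Found at positions: [1]
Count = 1

1


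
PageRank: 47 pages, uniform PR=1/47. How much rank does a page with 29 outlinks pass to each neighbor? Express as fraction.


Initial PR = 1/47 = 1/47
Outlinks = 29
Contribution per link = PR / outlinks
= 1/47 / 29
= 1/1363

1/1363


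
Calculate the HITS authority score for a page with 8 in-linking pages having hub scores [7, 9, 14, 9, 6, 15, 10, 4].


Authority = sum of hub scores of in-linkers
In-link 1: hub score = 7
In-link 2: hub score = 9
In-link 3: hub score = 14
In-link 4: hub score = 9
In-link 5: hub score = 6
In-link 6: hub score = 15
In-link 7: hub score = 10
In-link 8: hub score = 4
Authority = 7 + 9 + 14 + 9 + 6 + 15 + 10 + 4 = 74

74


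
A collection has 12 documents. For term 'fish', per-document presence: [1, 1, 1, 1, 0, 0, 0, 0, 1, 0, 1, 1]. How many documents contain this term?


Checking each document for 'fish':
Doc 1: present
Doc 2: present
Doc 3: present
Doc 4: present
Doc 5: absent
Doc 6: absent
Doc 7: absent
Doc 8: absent
Doc 9: present
Doc 10: absent
Doc 11: present
Doc 12: present
df = sum of presences = 1 + 1 + 1 + 1 + 0 + 0 + 0 + 0 + 1 + 0 + 1 + 1 = 7

7


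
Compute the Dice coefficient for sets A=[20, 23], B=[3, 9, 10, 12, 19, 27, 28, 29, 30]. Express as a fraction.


A intersect B = []
|A intersect B| = 0
|A| = 2, |B| = 9
Dice = 2*0 / (2+9)
= 0 / 11 = 0

0


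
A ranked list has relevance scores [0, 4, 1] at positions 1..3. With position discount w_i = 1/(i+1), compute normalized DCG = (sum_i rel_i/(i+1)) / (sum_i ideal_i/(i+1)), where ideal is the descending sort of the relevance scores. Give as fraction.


Position discount weights w_i = 1/(i+1) for i=1..3:
Weights = [1/2, 1/3, 1/4]
Actual relevance: [0, 4, 1]
DCG = 0/2 + 4/3 + 1/4 = 19/12
Ideal relevance (sorted desc): [4, 1, 0]
Ideal DCG = 4/2 + 1/3 + 0/4 = 7/3
nDCG = DCG / ideal_DCG = 19/12 / 7/3 = 19/28

19/28


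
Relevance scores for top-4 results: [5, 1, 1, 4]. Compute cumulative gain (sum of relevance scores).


Cumulative Gain = sum of relevance scores
Position 1: rel=5, running sum=5
Position 2: rel=1, running sum=6
Position 3: rel=1, running sum=7
Position 4: rel=4, running sum=11
CG = 11

11


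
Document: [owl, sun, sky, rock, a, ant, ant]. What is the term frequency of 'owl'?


Document has 7 words
Scanning for 'owl':
Found at positions: [0]
Count = 1

1


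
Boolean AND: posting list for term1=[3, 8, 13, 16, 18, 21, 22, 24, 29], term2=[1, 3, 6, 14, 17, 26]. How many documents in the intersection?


Boolean AND: find intersection of posting lists
term1 docs: [3, 8, 13, 16, 18, 21, 22, 24, 29]
term2 docs: [1, 3, 6, 14, 17, 26]
Intersection: [3]
|intersection| = 1

1


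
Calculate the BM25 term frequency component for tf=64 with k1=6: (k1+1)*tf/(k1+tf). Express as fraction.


BM25 TF component = (k1+1)*tf / (k1+tf)
k1 = 6, tf = 64
Numerator = (6+1)*64 = 448
Denominator = 6 + 64 = 70
= 448/70 = 32/5

32/5


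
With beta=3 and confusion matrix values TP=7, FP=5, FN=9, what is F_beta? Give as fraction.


P = TP/(TP+FP) = 7/12 = 7/12
R = TP/(TP+FN) = 7/16 = 7/16
beta^2 = 3^2 = 9
(1 + beta^2) = 10
Numerator = (1+beta^2)*P*R = 245/96
Denominator = beta^2*P + R = 21/4 + 7/16 = 91/16
F_beta = 35/78

35/78


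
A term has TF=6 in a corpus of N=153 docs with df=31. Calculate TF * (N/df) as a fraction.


TF * (N/df)
= 6 * (153/31)
= 6 * 153/31
= 918/31

918/31


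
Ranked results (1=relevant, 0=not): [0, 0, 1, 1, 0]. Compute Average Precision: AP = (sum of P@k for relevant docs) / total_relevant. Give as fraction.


Computing P@k for each relevant position:
Position 1: not relevant
Position 2: not relevant
Position 3: relevant, P@3 = 1/3 = 1/3
Position 4: relevant, P@4 = 2/4 = 1/2
Position 5: not relevant
Sum of P@k = 1/3 + 1/2 = 5/6
AP = 5/6 / 2 = 5/12

5/12


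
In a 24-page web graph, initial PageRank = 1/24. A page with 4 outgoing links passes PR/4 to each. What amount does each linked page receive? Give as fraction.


Initial PR = 1/24 = 1/24
Outlinks = 4
Contribution per link = PR / outlinks
= 1/24 / 4
= 1/96

1/96


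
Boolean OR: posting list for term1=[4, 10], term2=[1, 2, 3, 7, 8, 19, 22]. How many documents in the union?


Boolean OR: find union of posting lists
term1 docs: [4, 10]
term2 docs: [1, 2, 3, 7, 8, 19, 22]
Union: [1, 2, 3, 4, 7, 8, 10, 19, 22]
|union| = 9

9


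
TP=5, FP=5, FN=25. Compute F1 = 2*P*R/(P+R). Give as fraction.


F1 = 2 * P * R / (P + R)
P = TP/(TP+FP) = 5/10 = 1/2
R = TP/(TP+FN) = 5/30 = 1/6
2 * P * R = 2 * 1/2 * 1/6 = 1/6
P + R = 1/2 + 1/6 = 2/3
F1 = 1/6 / 2/3 = 1/4

1/4


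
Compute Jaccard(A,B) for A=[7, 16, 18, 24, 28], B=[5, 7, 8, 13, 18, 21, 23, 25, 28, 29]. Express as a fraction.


A intersect B = [7, 18, 28]
|A intersect B| = 3
A union B = [5, 7, 8, 13, 16, 18, 21, 23, 24, 25, 28, 29]
|A union B| = 12
Jaccard = 3/12 = 1/4

1/4


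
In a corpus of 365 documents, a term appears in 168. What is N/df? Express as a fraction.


IDF ratio = N / df
= 365 / 168
= 365/168

365/168


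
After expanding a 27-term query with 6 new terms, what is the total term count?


Original terms: 27
Expansion terms: 6
Total = 27 + 6 = 33

33
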